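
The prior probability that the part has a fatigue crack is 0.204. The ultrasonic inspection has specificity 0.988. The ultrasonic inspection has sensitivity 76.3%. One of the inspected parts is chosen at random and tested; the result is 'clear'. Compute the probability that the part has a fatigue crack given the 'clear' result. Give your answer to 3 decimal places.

Let H be the event that the part has a fatigue crack. P(H) = 0.204, so P(¬H) = 0.796. With E the 'clear' result, P(E|H) = 0.237 and P(E|¬H) = 0.988.
P(E) = 0.237·0.204 + 0.988·0.796 = 0.048348 + 0.78645 = 0.83480.
By Bayes' theorem, P(H|E) = 0.048348 / 0.83480 = 0.058.

P(H | E) ≈ 0.058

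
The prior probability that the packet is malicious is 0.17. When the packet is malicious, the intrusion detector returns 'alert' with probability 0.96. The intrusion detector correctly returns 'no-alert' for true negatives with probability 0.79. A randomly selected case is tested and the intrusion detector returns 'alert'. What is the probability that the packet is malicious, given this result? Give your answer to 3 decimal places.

Let H be the event that the packet is malicious. P(H) = 0.17, so P(¬H) = 0.83. With E the 'alert' result, P(E|H) = 0.96 and P(E|¬H) = 0.21.
P(E) = 0.96·0.17 + 0.21·0.83 = 0.16320 + 0.17430 = 0.33750.
By Bayes' theorem, P(H|E) = 0.16320 / 0.33750 = 0.484.

P(H | E) ≈ 0.484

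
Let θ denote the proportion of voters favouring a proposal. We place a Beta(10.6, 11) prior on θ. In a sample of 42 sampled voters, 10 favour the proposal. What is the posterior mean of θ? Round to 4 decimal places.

Posterior mean ≈ 0.3239

The binomial likelihood is conjugate to the Beta prior: with 10 successes and 32 failures, the posterior is Beta(10.6+10, 11+32) = Beta(20.6, 43).
Posterior mean = α/(α+β) = 20.6/63.6 = 0.3239.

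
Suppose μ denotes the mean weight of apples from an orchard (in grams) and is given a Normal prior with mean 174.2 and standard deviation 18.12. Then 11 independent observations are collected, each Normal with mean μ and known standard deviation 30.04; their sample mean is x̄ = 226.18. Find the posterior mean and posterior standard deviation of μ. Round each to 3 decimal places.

With known σ, the Normal prior is conjugate. Weight on the data is w = (n/σ²)/(n/σ² + 1/τ₀²) = 0.0121897/(0.0121897+0.00304568) = 0.80009.
Posterior mean = w·x̄ + (1−w)·μ₀ = 0.80009·226.18 + 0.19991·174.2 = 215.789. Posterior variance = 1/(0.0121897+0.00304568) = 65.6367, so SD = 8.102.

Posterior mean ≈ 215.789; posterior SD ≈ 8.102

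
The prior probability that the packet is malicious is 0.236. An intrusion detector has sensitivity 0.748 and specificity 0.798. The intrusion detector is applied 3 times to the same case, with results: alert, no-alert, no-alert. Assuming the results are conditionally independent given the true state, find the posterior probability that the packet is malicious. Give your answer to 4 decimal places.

Let H be the event that the packet is malicious; start with P(H) = 0.236. P('alert'|H) = 0.748, P('alert'|¬H) = 0.202.
Update on result 1 ('alert'): P(H) ← 0.748·0.2360 / (0.748·0.2360 + 0.202·0.7640) = 0.17653/0.33086 = 0.5335.
Update on result 2 ('no-alert'): P(H) ← 0.252·0.5335 / (0.252·0.5335 + 0.798·0.4665) = 0.13445/0.50668 = 0.2654.
Update on result 3 ('no-alert'): P(H) ← 0.252·0.2654 / (0.252·0.2654 + 0.798·0.7346) = 0.066871/0.65311 = 0.1024.

Posterior P(H) ≈ 0.1024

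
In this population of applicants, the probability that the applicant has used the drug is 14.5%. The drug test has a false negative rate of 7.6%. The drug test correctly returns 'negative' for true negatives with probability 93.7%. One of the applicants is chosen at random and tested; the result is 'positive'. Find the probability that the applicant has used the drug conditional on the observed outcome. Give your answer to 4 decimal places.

P(H | E) ≈ 0.7132

Write H for 'the applicant has used the drug'. Prior odds H:¬H = 0.145/0.855 = 0.16959. For the 'positive' outcome, the likelihood ratio is 0.924/0.063 = 14.667.
Posterior odds = 0.16959 × 14.667 = 2.4873, so P(H|E) = 2.4873/(1+2.4873) = 0.7132.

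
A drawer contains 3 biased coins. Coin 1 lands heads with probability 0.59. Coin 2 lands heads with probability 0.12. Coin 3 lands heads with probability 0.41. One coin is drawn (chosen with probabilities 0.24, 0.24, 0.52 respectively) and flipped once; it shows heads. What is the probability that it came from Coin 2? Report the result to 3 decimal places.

P(heads|C1) = 0.59; P(heads|C2) = 0.12; P(heads|C3) = 0.41.
Prior × likelihood for each source: 0.24·0.59=0.1416, 0.24·0.12=0.02880, 0.52·0.41=0.2132. Summing gives P(heads) = 0.38360.
P(Coin 2 | heads) = 0.02880 / 0.38360 = 0.075.

Posterior probability ≈ 0.075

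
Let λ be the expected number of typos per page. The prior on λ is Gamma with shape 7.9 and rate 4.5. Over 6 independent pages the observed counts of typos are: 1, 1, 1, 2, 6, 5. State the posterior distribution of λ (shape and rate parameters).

The Poisson likelihood adds the total count to the shape and the number of exposure periods to the rate. Here ∑xᵢ = 16 and n = 6, so shape 7.9→23.9 and rate 4.5→10.5.

Posterior: Gamma(shape=23.9, rate=10.5)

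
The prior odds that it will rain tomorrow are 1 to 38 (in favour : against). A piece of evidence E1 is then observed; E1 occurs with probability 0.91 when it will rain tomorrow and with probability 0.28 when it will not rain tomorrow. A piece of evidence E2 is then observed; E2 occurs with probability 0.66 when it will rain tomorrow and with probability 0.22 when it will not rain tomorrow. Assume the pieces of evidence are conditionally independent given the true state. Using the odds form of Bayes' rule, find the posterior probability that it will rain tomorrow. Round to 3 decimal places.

Posterior probability ≈ 0.204

Prior odds = 1/38 = 0.026316. In log-odds, ln(0.026316) = -3.6376.
Add log likelihood ratios: ln(3.2500) + ln(3.0000) = 2.2773.
Posterior log-odds = -1.3603, so posterior odds = exp(-1.3603) = 0.25658. Converting, P(H|E) = 0.25658/1.2566 = 0.204.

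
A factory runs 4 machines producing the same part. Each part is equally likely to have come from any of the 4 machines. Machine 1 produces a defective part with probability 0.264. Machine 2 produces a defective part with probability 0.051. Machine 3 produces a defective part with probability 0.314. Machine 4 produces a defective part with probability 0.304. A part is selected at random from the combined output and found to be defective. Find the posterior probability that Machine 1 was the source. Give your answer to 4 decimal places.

Posterior probability ≈ 0.2830

P(defective|M1) = 0.264; P(defective|M2) = 0.051; P(defective|M3) = 0.314; P(defective|M4) = 0.304.
Prior × likelihood for each source: 0.25·0.264=0.06600, 0.25·0.051=0.01275, 0.25·0.314=0.07850, 0.25·0.304=0.07600. Summing gives P(defective) = 0.23325.
P(Machine 1 | defective) = 0.06600 / 0.23325 = 0.2830.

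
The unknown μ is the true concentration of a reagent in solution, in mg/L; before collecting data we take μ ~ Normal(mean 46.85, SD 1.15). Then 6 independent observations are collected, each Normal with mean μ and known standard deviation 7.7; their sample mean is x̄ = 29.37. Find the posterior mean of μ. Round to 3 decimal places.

With known σ, the Normal prior is conjugate. Weight on the data is w = (n/σ²)/(n/σ² + 1/τ₀²) = 0.101198/(0.101198+0.756144) = 0.11804.
Posterior mean = w·x̄ + (1−w)·μ₀ = 0.11804·29.37 + 0.88196·46.85 = 44.787.

Posterior mean ≈ 44.787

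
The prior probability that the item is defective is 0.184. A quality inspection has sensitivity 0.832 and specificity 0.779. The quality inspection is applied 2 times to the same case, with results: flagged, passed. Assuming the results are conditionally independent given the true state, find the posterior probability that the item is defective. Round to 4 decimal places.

Posterior P(H) ≈ 0.1547

Let H be the event that the item is defective; start with P(H) = 0.184. P('flagged'|H) = 0.832, P('flagged'|¬H) = 0.221.
Update on result 1 ('flagged'): P(H) ← 0.832·0.1840 / (0.832·0.1840 + 0.221·0.8160) = 0.15309/0.33342 = 0.4591.
Update on result 2 ('passed'): P(H) ← 0.168·0.4591 / (0.168·0.4591 + 0.779·0.5409) = 0.077135/0.49847 = 0.1547.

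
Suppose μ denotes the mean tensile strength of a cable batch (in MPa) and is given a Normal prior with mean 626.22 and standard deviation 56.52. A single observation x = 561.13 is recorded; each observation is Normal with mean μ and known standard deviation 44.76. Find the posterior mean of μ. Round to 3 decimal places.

Posterior mean ≈ 586.218

With known σ, the Normal prior is conjugate. Weight on the data is w = (n/σ²)/(n/σ² + 1/τ₀²) = 0.00049914/(0.00049914+0.00031304) = 0.61457.
Posterior mean = w·x̄ + (1−w)·μ₀ = 0.61457·561.13 + 0.38543·626.22 = 586.218.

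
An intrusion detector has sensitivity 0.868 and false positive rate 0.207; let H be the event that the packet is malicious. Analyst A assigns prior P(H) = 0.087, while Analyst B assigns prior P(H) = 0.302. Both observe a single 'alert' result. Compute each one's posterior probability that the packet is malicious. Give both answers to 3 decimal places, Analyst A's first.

Analyst A: 0.285; Analyst B: 0.645

P('+'|H) = 0.868, P('+'|¬H) = 0.207.
Analyst A: numerator 0.868·0.087 = 0.075516; evidence = 0.075516+0.207·0.913 = 0.26451; posterior = 0.285.
Analyst B: numerator 0.868·0.302 = 0.26214; evidence = 0.26214+0.207·0.698 = 0.40662; posterior = 0.645.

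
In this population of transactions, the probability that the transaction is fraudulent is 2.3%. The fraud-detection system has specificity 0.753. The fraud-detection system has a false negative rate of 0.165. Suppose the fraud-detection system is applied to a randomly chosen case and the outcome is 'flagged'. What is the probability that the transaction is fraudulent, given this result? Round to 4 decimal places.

P(H | E) ≈ 0.0737

Write H for 'the transaction is fraudulent'. Prior odds H:¬H = 0.023/0.977 = 0.023541. For the 'flagged' outcome, the likelihood ratio is 0.835/0.247 = 3.3806.
Posterior odds = 0.023541 × 3.3806 = 0.079583, so P(H|E) = 0.079583/(1+0.079583) = 0.0737.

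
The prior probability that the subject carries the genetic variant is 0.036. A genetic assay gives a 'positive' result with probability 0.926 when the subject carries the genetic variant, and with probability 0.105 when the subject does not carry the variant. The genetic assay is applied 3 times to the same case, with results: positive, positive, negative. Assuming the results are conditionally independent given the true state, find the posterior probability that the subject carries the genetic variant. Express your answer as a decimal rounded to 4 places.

Posterior P(H) ≈ 0.1936

With H the event that the subject carries the genetic variant, the joint likelihood of the observed sequence is P(data|H) = 0.926·0.926·0.074 = 0.063453 and P(data|¬H) = 0.105·0.105·0.895 = 0.0098674.
Bayes: P(H|data) = 0.036·0.063453 / (0.036·0.063453 + 0.964·0.0098674) = 0.0022843/0.011796 = 0.1936.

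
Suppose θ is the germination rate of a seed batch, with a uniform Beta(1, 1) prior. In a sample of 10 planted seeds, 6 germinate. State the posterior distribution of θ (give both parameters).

Observing 6 successes and 4 failures updates Beta(1, 1) by adding the success and failure counts to the two shape parameters: α = 1+6 = 7, β = 1+4 = 5.

Posterior: Beta(7, 5)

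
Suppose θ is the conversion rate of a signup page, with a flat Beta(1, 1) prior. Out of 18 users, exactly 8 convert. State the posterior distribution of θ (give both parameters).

The binomial likelihood is conjugate to the Beta prior: with 8 successes and 10 failures, the posterior is Beta(1+8, 1+10) = Beta(9, 11).

Posterior: Beta(9, 11)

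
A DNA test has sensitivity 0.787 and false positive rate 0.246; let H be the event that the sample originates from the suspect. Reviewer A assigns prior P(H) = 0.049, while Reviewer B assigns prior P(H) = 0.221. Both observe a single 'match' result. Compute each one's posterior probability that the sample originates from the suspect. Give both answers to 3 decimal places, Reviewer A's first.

Reviewer A: 0.142; Reviewer B: 0.476

P('+'|H) = 0.787, P('+'|¬H) = 0.246.
Reviewer A: numerator 0.787·0.049 = 0.038563; evidence = 0.038563+0.246·0.951 = 0.27251; posterior = 0.142.
Reviewer B: numerator 0.787·0.221 = 0.17393; evidence = 0.17393+0.246·0.779 = 0.36556; posterior = 0.476.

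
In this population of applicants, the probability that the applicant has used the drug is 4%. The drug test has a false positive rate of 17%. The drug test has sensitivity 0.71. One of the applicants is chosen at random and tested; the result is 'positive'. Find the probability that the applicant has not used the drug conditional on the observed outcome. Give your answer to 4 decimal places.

P(¬H | E) ≈ 0.8518

Write H for 'the applicant has used the drug'. Prior odds H:¬H = 0.04/0.96 = 0.041667. For the 'positive' outcome, the likelihood ratio is 0.71/0.17 = 4.1765.
Posterior odds = 0.041667 × 4.1765 = 0.17402, so P(H|E) = 0.17402/(1+0.17402) = 0.1482. Then P(¬H|E) = 1 − 0.1482 = 0.8518.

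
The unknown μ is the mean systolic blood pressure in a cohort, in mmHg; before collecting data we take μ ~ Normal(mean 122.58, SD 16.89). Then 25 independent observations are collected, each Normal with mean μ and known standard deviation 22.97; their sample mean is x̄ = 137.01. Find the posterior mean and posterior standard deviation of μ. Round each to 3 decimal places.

Posterior mean ≈ 136.016; posterior SD ≈ 4.433

Prior precision 1/τ₀² = 1/16.89² = 0.00350543; data precision n/σ² = 25/22.97² = 0.0473825.
Posterior precision = 0.00350543 + 0.0473825 = 0.0508879, giving posterior SD = 1/√0.0508879 = 4.433.
Posterior mean = (0.00350543·122.58 + 0.0473825·137.01) / 0.0508879 = 136.016.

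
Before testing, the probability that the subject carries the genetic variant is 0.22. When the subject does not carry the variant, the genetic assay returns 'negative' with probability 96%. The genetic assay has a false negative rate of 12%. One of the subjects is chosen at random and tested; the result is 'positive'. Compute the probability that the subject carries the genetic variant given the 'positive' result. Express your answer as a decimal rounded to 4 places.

Let H be the event that the subject carries the genetic variant. P(H) = 0.22, so P(¬H) = 0.78. With E the 'positive' result, P(E|H) = 0.88 and P(E|¬H) = 0.04.
P(E) = 0.88·0.22 + 0.04·0.78 = 0.19360 + 0.031200 = 0.22480.
By Bayes' theorem, P(H|E) = 0.19360 / 0.22480 = 0.8612.

P(H | E) ≈ 0.8612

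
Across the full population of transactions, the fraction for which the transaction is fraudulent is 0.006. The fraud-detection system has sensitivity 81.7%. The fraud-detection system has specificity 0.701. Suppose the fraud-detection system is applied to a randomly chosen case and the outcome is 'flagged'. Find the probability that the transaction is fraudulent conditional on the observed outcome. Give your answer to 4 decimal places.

P(H | E) ≈ 0.0162

Let H be the event that the transaction is fraudulent. P(H) = 0.006, so P(¬H) = 0.994. With E the 'flagged' result, P(E|H) = 0.817 and P(E|¬H) = 0.299.
P(E) = 0.817·0.006 + 0.299·0.994 = 0.0049020 + 0.29721 = 0.30211.
By Bayes' theorem, P(H|E) = 0.0049020 / 0.30211 = 0.0162.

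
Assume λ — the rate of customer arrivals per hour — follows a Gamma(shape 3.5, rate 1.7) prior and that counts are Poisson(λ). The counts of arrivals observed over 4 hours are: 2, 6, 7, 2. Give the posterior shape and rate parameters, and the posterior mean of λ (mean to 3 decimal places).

The Poisson likelihood adds the total count to the shape and the number of exposure periods to the rate. Here ∑xᵢ = 17 and n = 4, so shape 3.5→20.5 and rate 1.7→5.7.
E[λ | data] = 20.5/5.7 = 3.596.

Posterior: Gamma(shape=20.5, rate=5.7); mean ≈ 3.596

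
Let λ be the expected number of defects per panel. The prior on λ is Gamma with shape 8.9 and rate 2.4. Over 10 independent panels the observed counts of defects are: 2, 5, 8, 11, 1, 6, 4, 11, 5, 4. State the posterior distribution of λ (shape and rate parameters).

Total count ∑xᵢ = 57 over n = 10 panels.
Gamma is conjugate to the Poisson likelihood: posterior is Gamma(shape = 8.9+57 = 65.9, rate = 2.4+10 = 12.4).

Posterior: Gamma(shape=65.9, rate=12.4)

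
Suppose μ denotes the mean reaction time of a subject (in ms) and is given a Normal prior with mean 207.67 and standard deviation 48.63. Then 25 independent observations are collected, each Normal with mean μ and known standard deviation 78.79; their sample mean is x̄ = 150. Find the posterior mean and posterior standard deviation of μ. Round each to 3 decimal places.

With known σ, the Normal prior is conjugate. Weight on the data is w = (n/σ²)/(n/σ² + 1/τ₀²) = 0.00402715/(0.00402715+0.00042285) = 0.90498.
Posterior mean = w·x̄ + (1−w)·μ₀ = 0.90498·150 + 0.095023·207.67 = 155.480. Posterior variance = 1/(0.00402715+0.00042285) = 224.719, so SD = 14.991.

Posterior mean ≈ 155.480; posterior SD ≈ 14.991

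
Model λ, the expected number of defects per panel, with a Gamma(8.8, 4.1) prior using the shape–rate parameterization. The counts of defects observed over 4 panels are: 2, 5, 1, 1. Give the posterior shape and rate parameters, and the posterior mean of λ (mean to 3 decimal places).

Posterior: Gamma(shape=17.8, rate=8.1); mean ≈ 2.198

Total count ∑xᵢ = 9 over n = 4 panels.
Gamma is conjugate to the Poisson likelihood: posterior is Gamma(shape = 8.8+9 = 17.8, rate = 4.1+4 = 8.1).
E[λ | data] = 17.8/8.1 = 2.198.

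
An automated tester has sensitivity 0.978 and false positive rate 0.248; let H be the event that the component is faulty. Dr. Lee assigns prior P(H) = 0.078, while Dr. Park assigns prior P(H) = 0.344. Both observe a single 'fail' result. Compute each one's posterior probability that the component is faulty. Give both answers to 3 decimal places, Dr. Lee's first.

Dr. Lee: 0.250; Dr. Park: 0.674

P('+'|H) = 0.978, P('+'|¬H) = 0.248.
Dr. Lee: numerator 0.978·0.078 = 0.076284; evidence = 0.076284+0.248·0.922 = 0.30494; posterior = 0.250.
Dr. Park: numerator 0.978·0.344 = 0.33643; evidence = 0.33643+0.248·0.656 = 0.49912; posterior = 0.674.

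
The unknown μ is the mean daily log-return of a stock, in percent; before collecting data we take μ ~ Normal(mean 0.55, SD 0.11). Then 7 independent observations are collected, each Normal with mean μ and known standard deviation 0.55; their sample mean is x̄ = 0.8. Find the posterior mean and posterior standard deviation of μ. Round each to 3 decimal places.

Prior precision 1/τ₀² = 1/0.11² = 82.6446; data precision n/σ² = 7/0.55² = 23.1405.
Posterior precision = 82.6446 + 23.1405 = 105.785, giving posterior SD = 1/√105.785 = 0.097.
Posterior mean = (82.6446·0.55 + 23.1405·0.8) / 105.785 = 0.605.

Posterior mean ≈ 0.605; posterior SD ≈ 0.097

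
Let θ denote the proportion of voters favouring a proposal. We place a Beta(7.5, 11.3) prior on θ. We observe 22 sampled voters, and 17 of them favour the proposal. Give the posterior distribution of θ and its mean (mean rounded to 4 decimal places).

Observing 17 successes and 5 failures updates Beta(7.5, 11.3) by adding the success and failure counts to the two shape parameters: α = 7.5+17 = 24.5, β = 11.3+5 = 16.3.
Posterior mean = α/(α+β) = 24.5/40.8 = 0.6005.

Posterior: Beta(24.5, 16.3); mean ≈ 0.6005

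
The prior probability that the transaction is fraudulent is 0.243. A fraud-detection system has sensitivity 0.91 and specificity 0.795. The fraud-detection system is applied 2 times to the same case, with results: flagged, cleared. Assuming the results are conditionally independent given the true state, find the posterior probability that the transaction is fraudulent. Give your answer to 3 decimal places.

Posterior P(H) ≈ 0.139

With H the event that the transaction is fraudulent, the joint likelihood of the observed sequence is P(data|H) = 0.91·0.09 = 0.081900 and P(data|¬H) = 0.205·0.795 = 0.16298.
Bayes: P(H|data) = 0.243·0.081900 / (0.243·0.081900 + 0.757·0.16298) = 0.019902/0.14327 = 0.1389.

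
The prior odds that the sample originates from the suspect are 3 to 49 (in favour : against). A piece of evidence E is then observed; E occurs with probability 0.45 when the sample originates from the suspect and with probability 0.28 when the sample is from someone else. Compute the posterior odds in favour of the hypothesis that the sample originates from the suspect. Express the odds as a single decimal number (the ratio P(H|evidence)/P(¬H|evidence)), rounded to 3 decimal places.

Prior odds = 3/49 = 0.061224. In log-odds, ln(0.061224) = -2.7932.
Add log likelihood ratio: ln(1.6071) = 0.47446.
Posterior log-odds = -2.3188, so posterior odds = exp(-2.3188) = 0.098397.

Posterior odds ≈ 0.098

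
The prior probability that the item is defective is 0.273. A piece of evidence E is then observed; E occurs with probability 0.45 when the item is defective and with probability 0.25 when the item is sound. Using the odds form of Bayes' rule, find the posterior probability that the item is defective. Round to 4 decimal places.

Prior odds = 0.273/(1−0.273) = 0.37552. In log-odds, ln(0.37552) = -0.97945.
Add log likelihood ratio: ln(1.8000) = 0.58779.
Posterior log-odds = -0.39167, so posterior odds = exp(-0.39167) = 0.67593. Converting, P(H|E) = 0.67593/1.6759 = 0.4033.

Posterior probability ≈ 0.4033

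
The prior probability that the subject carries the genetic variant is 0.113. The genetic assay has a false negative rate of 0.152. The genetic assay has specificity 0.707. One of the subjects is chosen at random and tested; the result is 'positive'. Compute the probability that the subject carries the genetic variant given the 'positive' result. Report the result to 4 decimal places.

P(H | E) ≈ 0.2694

Let H be the event that the subject carries the genetic variant. P(H) = 0.113, so P(¬H) = 0.887. With E the 'positive' result, P(E|H) = 0.848 and P(E|¬H) = 0.293.
P(E) = 0.848·0.113 + 0.293·0.887 = 0.095824 + 0.25989 = 0.35572.
By Bayes' theorem, P(H|E) = 0.095824 / 0.35572 = 0.2694.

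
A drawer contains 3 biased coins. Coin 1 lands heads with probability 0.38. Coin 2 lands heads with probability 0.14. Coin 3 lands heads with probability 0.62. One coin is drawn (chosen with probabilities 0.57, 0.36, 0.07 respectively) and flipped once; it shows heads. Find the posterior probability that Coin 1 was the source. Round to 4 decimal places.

Posterior probability ≈ 0.6978

P(heads|C1) = 0.38; P(heads|C2) = 0.14; P(heads|C3) = 0.62.
Prior × likelihood for each source: 0.57·0.38=0.2166, 0.36·0.14=0.05040, 0.07·0.62=0.04340. Summing gives P(heads) = 0.31040.
P(Coin 1 | heads) = 0.2166 / 0.31040 = 0.6978.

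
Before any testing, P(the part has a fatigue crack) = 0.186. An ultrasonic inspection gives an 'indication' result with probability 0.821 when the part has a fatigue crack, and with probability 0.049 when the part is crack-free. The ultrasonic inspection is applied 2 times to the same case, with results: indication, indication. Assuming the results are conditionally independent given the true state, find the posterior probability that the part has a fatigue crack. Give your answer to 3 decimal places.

With H the event that the part has a fatigue crack, the joint likelihood of the observed sequence is P(data|H) = 0.821·0.821 = 0.67404 and P(data|¬H) = 0.049·0.049 = 0.0024010.
Bayes: P(H|data) = 0.186·0.67404 / (0.186·0.67404 + 0.814·0.0024010) = 0.12537/0.12733 = 0.9847.

Posterior P(H) ≈ 0.985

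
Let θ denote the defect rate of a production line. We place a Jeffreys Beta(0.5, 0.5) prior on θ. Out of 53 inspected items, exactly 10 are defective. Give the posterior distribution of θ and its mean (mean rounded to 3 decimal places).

Posterior: Beta(10.5, 43.5); mean ≈ 0.194

The binomial likelihood is conjugate to the Beta prior: with 10 successes and 43 failures, the posterior is Beta(0.5+10, 0.5+43) = Beta(10.5, 43.5).
E[θ | data] = 10.5/(10.5+43.5) = 0.194.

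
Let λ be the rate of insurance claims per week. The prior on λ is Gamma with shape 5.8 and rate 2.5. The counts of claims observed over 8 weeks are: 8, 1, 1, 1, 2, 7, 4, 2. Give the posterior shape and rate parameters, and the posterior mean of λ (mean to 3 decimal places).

Posterior: Gamma(shape=31.8, rate=10.5); mean ≈ 3.029

Total count ∑xᵢ = 26 over n = 8 weeks.
Gamma is conjugate to the Poisson likelihood: posterior is Gamma(shape = 5.8+26 = 31.8, rate = 2.5+8 = 10.5).
Posterior mean = shape/rate = 31.8/10.5 = 3.029.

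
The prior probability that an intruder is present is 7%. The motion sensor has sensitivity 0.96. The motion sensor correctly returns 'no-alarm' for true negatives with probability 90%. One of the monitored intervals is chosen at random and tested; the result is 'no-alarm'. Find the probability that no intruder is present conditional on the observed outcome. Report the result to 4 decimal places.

P(¬H | E) ≈ 0.9967

Let H be the event that an intruder is present. P(H) = 0.07, so P(¬H) = 0.93. With E the 'no-alarm' result, P(E|H) = 0.04 and P(E|¬H) = 0.9.
P(E) = 0.04·0.07 + 0.9·0.93 = 0.0028000 + 0.83700 = 0.83980.
By Bayes' theorem, P(H|E) = 0.0028000 / 0.83980 = 0.0033. Hence P(¬H|E) = 1 − 0.0033 = 0.9967.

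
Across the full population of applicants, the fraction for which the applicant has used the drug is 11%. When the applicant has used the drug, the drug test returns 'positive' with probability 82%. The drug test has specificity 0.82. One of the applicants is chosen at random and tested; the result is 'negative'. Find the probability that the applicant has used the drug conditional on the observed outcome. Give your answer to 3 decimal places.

P(H | E) ≈ 0.026

Write H for 'the applicant has used the drug'. Prior odds H:¬H = 0.11/0.89 = 0.12360. For the 'negative' outcome, the likelihood ratio is 0.18/0.82 = 0.21951.
Posterior odds = 0.12360 × 0.21951 = 0.027131, so P(H|E) = 0.027131/(1+0.027131) = 0.026.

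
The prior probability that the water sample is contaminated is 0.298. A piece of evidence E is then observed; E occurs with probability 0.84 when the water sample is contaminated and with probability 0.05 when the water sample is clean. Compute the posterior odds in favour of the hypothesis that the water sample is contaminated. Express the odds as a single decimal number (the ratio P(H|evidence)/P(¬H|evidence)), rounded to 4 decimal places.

Prior odds = 0.298/(1−0.298) = 0.42450.
Likelihood ratio for E = 0.84/0.05 = 16.800.
Posterior odds = prior odds × LR = 7.1316.

Posterior odds ≈ 7.1316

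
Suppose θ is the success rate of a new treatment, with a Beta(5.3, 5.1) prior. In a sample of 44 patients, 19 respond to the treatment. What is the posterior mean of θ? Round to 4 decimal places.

Posterior mean ≈ 0.4467

Observing 19 successes and 25 failures updates Beta(5.3, 5.1) by adding the success and failure counts to the two shape parameters: α = 5.3+19 = 24.3, β = 5.1+25 = 30.1.
Posterior mean = α/(α+β) = 24.3/54.4 = 0.4467.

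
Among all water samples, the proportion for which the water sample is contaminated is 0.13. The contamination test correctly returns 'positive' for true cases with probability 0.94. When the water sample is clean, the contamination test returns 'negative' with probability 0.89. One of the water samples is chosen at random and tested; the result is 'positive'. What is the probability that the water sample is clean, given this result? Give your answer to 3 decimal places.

P(¬H | E) ≈ 0.439

Let H be the event that the water sample is contaminated. P(H) = 0.13, so P(¬H) = 0.87. With E the 'positive' result, P(E|H) = 0.94 and P(E|¬H) = 0.11.
P(E) = 0.94·0.13 + 0.11·0.87 = 0.12220 + 0.095700 = 0.21790.
By Bayes' theorem, P(H|E) = 0.12220 / 0.21790 = 0.561. Hence P(¬H|E) = 1 − 0.561 = 0.439.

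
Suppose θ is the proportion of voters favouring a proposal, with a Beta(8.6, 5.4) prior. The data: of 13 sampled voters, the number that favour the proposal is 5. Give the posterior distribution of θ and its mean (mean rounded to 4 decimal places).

Posterior: Beta(13.6, 13.4); mean ≈ 0.5037

The binomial likelihood is conjugate to the Beta prior: with 5 successes and 8 failures, the posterior is Beta(8.6+5, 5.4+8) = Beta(13.6, 13.4).
E[θ | data] = 13.6/(13.6+13.4) = 0.5037.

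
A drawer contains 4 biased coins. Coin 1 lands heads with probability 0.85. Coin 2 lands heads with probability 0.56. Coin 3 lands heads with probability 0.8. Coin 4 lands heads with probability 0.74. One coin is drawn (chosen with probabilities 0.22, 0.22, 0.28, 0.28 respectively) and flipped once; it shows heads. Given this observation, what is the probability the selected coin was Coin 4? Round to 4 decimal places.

Tabulate prior·likelihood by source: [1] prior 0.22, lik 0.85, product 0.1870; [2] prior 0.22, lik 0.56, product 0.1232; [3] prior 0.28, lik 0.8, product 0.2240; [4] prior 0.28, lik 0.74, product 0.2072.
Normalizing constant = 0.74140; the posterior for Coin 4 is its product over the sum, 0.2072/0.74140 = 0.2795.

Posterior probability ≈ 0.2795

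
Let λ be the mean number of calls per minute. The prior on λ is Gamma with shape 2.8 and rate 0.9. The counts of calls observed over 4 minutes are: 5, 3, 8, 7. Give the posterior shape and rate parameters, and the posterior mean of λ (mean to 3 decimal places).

Posterior: Gamma(shape=25.8, rate=4.9); mean ≈ 5.265

The Poisson likelihood adds the total count to the shape and the number of exposure periods to the rate. Here ∑xᵢ = 23 and n = 4, so shape 2.8→25.8 and rate 0.9→4.9.
E[λ | data] = 25.8/4.9 = 5.265.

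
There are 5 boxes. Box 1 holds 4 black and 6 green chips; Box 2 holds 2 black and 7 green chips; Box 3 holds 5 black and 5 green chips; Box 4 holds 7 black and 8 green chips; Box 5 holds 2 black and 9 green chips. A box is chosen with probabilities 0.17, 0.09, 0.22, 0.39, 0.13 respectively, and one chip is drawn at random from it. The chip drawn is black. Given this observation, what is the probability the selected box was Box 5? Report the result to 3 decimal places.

Posterior probability ≈ 0.059

Tabulate prior·likelihood by source: [1] prior 0.17, lik 0.4, product 0.06800; [2] prior 0.09, lik 0.2222, product 0.02000; [3] prior 0.22, lik 0.5, product 0.1100; [4] prior 0.39, lik 0.4667, product 0.1820; [5] prior 0.13, lik 0.1818, product 0.02364.
Normalizing constant = 0.40364; the posterior for Box 5 is its product over the sum, 0.02364/0.40364 = 0.059.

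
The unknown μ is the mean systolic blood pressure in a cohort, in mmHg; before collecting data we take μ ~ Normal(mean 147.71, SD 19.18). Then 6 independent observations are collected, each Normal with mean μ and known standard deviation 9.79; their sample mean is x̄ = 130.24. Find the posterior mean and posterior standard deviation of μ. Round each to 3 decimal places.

Posterior mean ≈ 130.967; posterior SD ≈ 3.913

Prior precision 1/τ₀² = 1/19.18² = 0.00271833; data precision n/σ² = 6/9.79² = 0.0626017.
Posterior precision = 0.00271833 + 0.0626017 = 0.0653200, giving posterior SD = 1/√0.0653200 = 3.913.
Posterior mean = (0.00271833·147.71 + 0.0626017·130.24) / 0.0653200 = 130.967.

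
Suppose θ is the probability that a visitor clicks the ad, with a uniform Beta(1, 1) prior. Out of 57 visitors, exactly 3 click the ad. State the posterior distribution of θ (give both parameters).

Posterior: Beta(4, 55)

Observing 3 successes and 54 failures updates Beta(1, 1) by adding the success and failure counts to the two shape parameters: α = 1+3 = 4, β = 1+54 = 55.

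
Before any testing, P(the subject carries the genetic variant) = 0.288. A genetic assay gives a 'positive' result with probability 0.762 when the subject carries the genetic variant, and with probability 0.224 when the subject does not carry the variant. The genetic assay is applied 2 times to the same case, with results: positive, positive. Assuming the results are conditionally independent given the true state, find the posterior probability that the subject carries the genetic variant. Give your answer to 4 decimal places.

With H the event that the subject carries the genetic variant, the joint likelihood of the observed sequence is P(data|H) = 0.762·0.762 = 0.58064 and P(data|¬H) = 0.224·0.224 = 0.050176.
Bayes: P(H|data) = 0.288·0.58064 / (0.288·0.58064 + 0.712·0.050176) = 0.16723/0.20295 = 0.8240.

Posterior P(H) ≈ 0.8240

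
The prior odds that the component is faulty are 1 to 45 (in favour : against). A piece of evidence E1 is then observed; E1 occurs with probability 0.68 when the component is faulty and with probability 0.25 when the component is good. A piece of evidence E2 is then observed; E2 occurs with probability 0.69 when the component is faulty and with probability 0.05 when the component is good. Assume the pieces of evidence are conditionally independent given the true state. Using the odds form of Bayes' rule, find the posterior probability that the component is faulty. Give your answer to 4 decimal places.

Prior odds = 1/45 = 0.022222. In log-odds, ln(0.022222) = -3.8067.
Add log likelihood ratios: ln(2.7200) + ln(13.800) = 3.6253.
Posterior log-odds = -0.18136, so posterior odds = exp(-0.18136) = 0.83413. Converting, P(H|E) = 0.83413/1.8341 = 0.4548.

Posterior probability ≈ 0.4548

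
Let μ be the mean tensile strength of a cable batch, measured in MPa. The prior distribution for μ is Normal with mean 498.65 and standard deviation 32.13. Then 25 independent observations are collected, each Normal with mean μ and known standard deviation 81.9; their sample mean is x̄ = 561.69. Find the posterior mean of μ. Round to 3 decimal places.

With known σ, the Normal prior is conjugate. Weight on the data is w = (n/σ²)/(n/σ² + 1/τ₀²) = 0.00372711/(0.00372711+0.00096868) = 0.79371.
Posterior mean = w·x̄ + (1−w)·μ₀ = 0.79371·561.69 + 0.20629·498.65 = 548.686.

Posterior mean ≈ 548.686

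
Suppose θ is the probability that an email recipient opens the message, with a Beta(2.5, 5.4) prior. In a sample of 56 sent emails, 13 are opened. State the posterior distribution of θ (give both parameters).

Posterior: Beta(15.5, 48.4)

Observing 13 successes and 43 failures updates Beta(2.5, 5.4) by adding the success and failure counts to the two shape parameters: α = 2.5+13 = 15.5, β = 5.4+43 = 48.4.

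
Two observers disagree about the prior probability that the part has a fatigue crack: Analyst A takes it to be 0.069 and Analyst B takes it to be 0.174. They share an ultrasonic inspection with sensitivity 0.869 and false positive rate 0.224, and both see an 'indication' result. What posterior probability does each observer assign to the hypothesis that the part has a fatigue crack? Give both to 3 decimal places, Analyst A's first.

The likelihood ratio for an 'indication' result is 0.869/0.224 = 3.8795.
Analyst A: prior odds 0.069/0.931 = 0.074114; posterior odds 0.28752; posterior probability 0.223.
Analyst B: prior odds 0.174/0.826 = 0.21065; posterior odds 0.81722; posterior probability 0.450.

Analyst A: 0.223; Analyst B: 0.450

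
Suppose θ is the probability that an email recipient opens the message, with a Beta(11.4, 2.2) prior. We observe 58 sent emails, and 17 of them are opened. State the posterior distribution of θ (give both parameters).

Observing 17 successes and 41 failures updates Beta(11.4, 2.2) by adding the success and failure counts to the two shape parameters: α = 11.4+17 = 28.4, β = 2.2+41 = 43.2.

Posterior: Beta(28.4, 43.2)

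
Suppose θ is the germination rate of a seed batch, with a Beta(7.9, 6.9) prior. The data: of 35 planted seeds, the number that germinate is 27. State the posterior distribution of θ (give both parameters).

Observing 27 successes and 8 failures updates Beta(7.9, 6.9) by adding the success and failure counts to the two shape parameters: α = 7.9+27 = 34.9, β = 6.9+8 = 14.9.

Posterior: Beta(34.9, 14.9)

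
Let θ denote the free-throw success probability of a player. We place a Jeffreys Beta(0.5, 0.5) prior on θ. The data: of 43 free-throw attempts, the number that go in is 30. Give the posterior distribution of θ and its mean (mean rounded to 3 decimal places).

Posterior: Beta(30.5, 13.5); mean ≈ 0.693

Observing 30 successes and 13 failures updates Beta(0.5, 0.5) by adding the success and failure counts to the two shape parameters: α = 0.5+30 = 30.5, β = 0.5+13 = 13.5.
Posterior mean = α/(α+β) = 30.5/44 = 0.693.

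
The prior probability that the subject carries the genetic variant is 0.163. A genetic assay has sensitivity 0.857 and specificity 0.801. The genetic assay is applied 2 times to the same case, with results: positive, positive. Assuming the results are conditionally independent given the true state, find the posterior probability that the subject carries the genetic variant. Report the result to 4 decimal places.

Posterior P(H) ≈ 0.7832

With H the event that the subject carries the genetic variant, the joint likelihood of the observed sequence is P(data|H) = 0.857·0.857 = 0.73445 and P(data|¬H) = 0.199·0.199 = 0.039601.
Bayes: P(H|data) = 0.163·0.73445 / (0.163·0.73445 + 0.837·0.039601) = 0.11972/0.15286 = 0.7832.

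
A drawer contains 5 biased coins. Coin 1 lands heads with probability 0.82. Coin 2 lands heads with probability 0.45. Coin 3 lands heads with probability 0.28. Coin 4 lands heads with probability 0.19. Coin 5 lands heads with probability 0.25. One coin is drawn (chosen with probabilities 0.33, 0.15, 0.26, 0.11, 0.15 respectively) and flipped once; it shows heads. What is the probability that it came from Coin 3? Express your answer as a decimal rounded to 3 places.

Posterior probability ≈ 0.155

Tabulate prior·likelihood by source: [1] prior 0.33, lik 0.82, product 0.2706; [2] prior 0.15, lik 0.45, product 0.06750; [3] prior 0.26, lik 0.28, product 0.07280; [4] prior 0.11, lik 0.19, product 0.02090; [5] prior 0.15, lik 0.25, product 0.03750.
Normalizing constant = 0.46930; the posterior for Coin 3 is its product over the sum, 0.07280/0.46930 = 0.155.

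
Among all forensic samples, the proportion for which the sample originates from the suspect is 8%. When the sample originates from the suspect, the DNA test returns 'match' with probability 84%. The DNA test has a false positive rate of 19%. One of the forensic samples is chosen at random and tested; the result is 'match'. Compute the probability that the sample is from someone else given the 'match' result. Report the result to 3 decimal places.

P(¬H | E) ≈ 0.722

Let H be the event that the sample originates from the suspect. P(H) = 0.08, so P(¬H) = 0.92. With E the 'match' result, P(E|H) = 0.84 and P(E|¬H) = 0.19.
P(E) = 0.84·0.08 + 0.19·0.92 = 0.067200 + 0.17480 = 0.24200.
By Bayes' theorem, P(H|E) = 0.067200 / 0.24200 = 0.278. Hence P(¬H|E) = 1 − 0.278 = 0.722.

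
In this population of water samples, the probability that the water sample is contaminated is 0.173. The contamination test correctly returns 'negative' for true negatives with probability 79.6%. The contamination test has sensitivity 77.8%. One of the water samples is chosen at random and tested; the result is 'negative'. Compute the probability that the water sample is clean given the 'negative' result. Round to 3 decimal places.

P(¬H | E) ≈ 0.945

Let H be the event that the water sample is contaminated. P(H) = 0.173, so P(¬H) = 0.827. With E the 'negative' result, P(E|H) = 0.222 and P(E|¬H) = 0.796.
P(E) = 0.222·0.173 + 0.796·0.827 = 0.038406 + 0.65829 = 0.69670.
By Bayes' theorem, P(H|E) = 0.038406 / 0.69670 = 0.055. Hence P(¬H|E) = 1 − 0.055 = 0.945.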